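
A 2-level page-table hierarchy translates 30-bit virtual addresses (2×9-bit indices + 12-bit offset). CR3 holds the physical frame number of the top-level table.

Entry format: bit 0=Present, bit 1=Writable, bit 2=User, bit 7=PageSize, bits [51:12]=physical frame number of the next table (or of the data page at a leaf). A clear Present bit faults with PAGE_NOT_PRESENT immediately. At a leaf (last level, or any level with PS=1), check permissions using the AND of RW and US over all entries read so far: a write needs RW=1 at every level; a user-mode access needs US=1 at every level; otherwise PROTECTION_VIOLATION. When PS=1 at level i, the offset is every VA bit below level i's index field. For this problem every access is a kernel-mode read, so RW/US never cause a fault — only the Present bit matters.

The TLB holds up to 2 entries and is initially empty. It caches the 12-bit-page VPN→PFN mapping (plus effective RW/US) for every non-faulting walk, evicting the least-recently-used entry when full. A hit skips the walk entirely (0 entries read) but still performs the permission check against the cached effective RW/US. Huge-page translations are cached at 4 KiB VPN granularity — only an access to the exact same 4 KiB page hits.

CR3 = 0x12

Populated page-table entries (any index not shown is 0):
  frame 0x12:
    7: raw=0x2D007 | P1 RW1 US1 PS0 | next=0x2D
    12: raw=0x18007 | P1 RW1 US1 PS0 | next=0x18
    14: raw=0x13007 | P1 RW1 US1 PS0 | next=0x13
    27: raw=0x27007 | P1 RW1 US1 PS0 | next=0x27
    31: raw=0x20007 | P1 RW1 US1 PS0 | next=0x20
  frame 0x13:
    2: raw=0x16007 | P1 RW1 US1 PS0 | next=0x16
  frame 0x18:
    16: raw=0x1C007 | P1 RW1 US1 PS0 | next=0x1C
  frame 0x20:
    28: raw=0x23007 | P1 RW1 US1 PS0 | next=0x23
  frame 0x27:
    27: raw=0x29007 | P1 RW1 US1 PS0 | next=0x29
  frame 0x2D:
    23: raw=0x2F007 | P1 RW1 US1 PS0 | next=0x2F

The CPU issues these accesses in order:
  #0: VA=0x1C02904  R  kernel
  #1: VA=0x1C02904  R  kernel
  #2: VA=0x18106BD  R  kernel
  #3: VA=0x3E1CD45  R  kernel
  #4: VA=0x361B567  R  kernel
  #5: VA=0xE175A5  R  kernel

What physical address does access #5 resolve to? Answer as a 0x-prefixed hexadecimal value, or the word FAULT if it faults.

Per-access translation:
#0 VA=0x1C02904 (r,kernel):
  L0: frame=0x12 idx=14 entry=0x13007 [P=1 RW=1 US=1 PS=0]
  L1: frame=0x13 idx=2 entry=0x16007 [P=1 RW=1 US=1 PS=0]
  ⇒ phys 0x16904  [2 reads]
#1 VA=0x1C02904 (r,kernel):
  TLB hit vpn=0x1C02 → PA=0x16904
#2 VA=0x18106BD (r,kernel):
  L0: frame=0x12 idx=12 entry=0x18007 [P=1 RW=1 US=1 PS=0]
  L1: frame=0x18 idx=16 entry=0x1C007 [P=1 RW=1 US=1 PS=0]
  ⇒ phys 0x1C6BD  [2 reads]
#3 VA=0x3E1CD45 (r,kernel):
  L0: frame=0x12 idx=31 entry=0x20007 [P=1 RW=1 US=1 PS=0]
  L1: frame=0x20 idx=28 entry=0x23007 [P=1 RW=1 US=1 PS=0]
  ⇒ phys 0x23D45  [2 reads]
#4 VA=0x361B567 (r,kernel):
  L0: frame=0x12 idx=27 entry=0x27007 [P=1 RW=1 US=1 PS=0]
  L1: frame=0x27 idx=27 entry=0x29007 [P=1 RW=1 US=1 PS=0]
  ⇒ phys 0x29567  [2 reads]
#5 VA=0xE175A5 (r,kernel):
  L0: frame=0x12 idx=7 entry=0x2D007 [P=1 RW=1 US=1 PS=0]
  L1: frame=0x2D idx=23 entry=0x2F007 [P=1 RW=1 US=1 PS=0]
  ⇒ phys 0x2F5A5  [2 reads]

Access #5 PA: 0x2F5A5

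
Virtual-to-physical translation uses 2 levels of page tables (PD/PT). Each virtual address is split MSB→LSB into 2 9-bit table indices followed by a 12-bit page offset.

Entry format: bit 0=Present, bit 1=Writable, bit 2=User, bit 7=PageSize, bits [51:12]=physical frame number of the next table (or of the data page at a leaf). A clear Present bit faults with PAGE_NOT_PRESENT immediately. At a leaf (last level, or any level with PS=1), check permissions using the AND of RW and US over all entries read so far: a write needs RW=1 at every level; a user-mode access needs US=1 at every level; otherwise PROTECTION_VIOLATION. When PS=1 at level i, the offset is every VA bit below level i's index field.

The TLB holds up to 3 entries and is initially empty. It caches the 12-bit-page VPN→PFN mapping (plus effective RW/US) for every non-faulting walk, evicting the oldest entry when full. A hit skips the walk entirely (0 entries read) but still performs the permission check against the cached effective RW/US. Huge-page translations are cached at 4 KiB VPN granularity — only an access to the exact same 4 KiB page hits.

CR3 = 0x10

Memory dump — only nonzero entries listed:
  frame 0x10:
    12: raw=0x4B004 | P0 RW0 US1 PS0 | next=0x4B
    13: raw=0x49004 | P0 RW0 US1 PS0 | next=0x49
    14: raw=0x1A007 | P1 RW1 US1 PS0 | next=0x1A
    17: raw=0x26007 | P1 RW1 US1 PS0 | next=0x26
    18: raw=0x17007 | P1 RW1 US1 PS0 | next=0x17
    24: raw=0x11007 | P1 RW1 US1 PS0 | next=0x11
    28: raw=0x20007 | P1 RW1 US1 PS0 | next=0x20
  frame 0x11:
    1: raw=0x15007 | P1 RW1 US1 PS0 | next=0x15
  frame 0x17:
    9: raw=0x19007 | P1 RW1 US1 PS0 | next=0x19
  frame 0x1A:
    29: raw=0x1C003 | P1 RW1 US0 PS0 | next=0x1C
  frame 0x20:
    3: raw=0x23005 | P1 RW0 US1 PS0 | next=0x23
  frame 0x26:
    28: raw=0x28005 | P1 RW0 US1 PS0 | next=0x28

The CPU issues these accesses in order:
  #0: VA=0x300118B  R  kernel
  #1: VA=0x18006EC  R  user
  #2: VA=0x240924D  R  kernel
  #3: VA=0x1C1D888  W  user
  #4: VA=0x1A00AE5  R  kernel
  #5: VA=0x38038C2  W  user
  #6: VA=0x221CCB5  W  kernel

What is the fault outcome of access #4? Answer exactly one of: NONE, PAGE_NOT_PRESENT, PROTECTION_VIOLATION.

Walk each access:
#0 VA=0x300118B (r,kernel):
  lvl0: tbl 0x10, slot 24 ⇒ 0x11007 (P1/RW1/US1/PS0)
  lvl1: tbl 0x11, slot 1 ⇒ 0x15007 (P1/RW1/US1/PS0)
  ✓ 0x1518B  — 2 lookups
#1 VA=0x18006EC (r,user):
  lvl0: tbl 0x10, slot 12 ⇒ 0x4B004 (P0/RW0/US1/PS0)
  → PAGE_NOT_PRESENT  (1 entries read)
#2 VA=0x240924D (r,kernel):
  lvl0: tbl 0x10, slot 18 ⇒ 0x17007 (P1/RW1/US1/PS0)
  lvl1: tbl 0x17, slot 9 ⇒ 0x19007 (P1/RW1/US1/PS0)
  ✓ 0x1924D  — 2 lookups
#3 VA=0x1C1D888 (w,user):
  lvl0: tbl 0x10, slot 14 ⇒ 0x1A007 (P1/RW1/US1/PS0)
  lvl1: tbl 0x1A, slot 29 ⇒ 0x1C003 (P1/RW1/US0/PS0)
  → PROTECTION_VIOLATION  (2 entries read)
#4 VA=0x1A00AE5 (r,kernel):
  lvl0: tbl 0x10, slot 13 ⇒ 0x49004 (P0/RW0/US1/PS0)
  → PAGE_NOT_PRESENT  (1 entries read)
#5 VA=0x38038C2 (w,user):
  lvl0: tbl 0x10, slot 28 ⇒ 0x20007 (P1/RW1/US1/PS0)
  lvl1: tbl 0x20, slot 3 ⇒ 0x23005 (P1/RW0/US1/PS0)
  → PROTECTION_VIOLATION  (2 entries read)
#6 VA=0x221CCB5 (w,kernel):
  lvl0: tbl 0x10, slot 17 ⇒ 0x26007 (P1/RW1/US1/PS0)
  lvl1: tbl 0x26, slot 28 ⇒ 0x28005 (P1/RW0/US1/PS0)
  → PROTECTION_VIOLATION  (2 entries read)

Access #4 fault: PAGE_NOT_PRESENT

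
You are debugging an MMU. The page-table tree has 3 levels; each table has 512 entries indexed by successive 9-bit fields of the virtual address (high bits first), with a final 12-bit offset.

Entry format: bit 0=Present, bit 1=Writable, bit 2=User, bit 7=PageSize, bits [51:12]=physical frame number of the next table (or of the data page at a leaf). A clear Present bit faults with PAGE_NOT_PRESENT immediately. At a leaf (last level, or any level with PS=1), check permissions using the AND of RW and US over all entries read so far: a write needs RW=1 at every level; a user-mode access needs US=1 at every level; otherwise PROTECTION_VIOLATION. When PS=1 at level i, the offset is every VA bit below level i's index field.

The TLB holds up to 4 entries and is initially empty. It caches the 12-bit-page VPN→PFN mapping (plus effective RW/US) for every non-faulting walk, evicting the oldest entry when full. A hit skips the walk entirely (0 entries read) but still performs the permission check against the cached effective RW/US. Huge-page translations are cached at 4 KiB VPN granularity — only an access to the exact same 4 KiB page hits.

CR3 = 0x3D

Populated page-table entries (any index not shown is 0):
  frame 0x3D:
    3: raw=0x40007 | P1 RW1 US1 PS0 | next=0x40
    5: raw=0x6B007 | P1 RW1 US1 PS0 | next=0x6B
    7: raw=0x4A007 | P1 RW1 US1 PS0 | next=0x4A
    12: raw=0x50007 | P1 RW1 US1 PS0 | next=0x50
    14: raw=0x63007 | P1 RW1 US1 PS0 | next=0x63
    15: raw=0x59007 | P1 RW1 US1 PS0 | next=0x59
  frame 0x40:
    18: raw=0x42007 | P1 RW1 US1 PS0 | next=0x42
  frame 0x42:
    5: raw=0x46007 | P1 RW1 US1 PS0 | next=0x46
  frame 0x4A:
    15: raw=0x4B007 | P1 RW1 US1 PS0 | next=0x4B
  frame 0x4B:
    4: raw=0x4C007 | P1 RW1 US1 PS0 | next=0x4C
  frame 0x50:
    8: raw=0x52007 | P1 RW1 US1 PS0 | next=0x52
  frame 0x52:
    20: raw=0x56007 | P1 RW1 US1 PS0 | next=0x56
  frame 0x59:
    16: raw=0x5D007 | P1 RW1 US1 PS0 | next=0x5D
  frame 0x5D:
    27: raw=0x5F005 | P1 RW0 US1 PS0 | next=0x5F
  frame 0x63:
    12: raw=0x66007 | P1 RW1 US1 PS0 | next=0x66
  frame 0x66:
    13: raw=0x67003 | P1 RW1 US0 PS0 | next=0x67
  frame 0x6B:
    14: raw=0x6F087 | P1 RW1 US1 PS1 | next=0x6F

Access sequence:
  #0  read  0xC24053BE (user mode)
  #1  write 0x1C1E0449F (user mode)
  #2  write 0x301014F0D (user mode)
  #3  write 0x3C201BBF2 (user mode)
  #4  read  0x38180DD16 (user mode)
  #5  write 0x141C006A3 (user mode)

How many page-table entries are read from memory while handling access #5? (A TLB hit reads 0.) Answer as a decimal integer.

Per-access translation:
#0 VA=0xC24053BE (r,user):
  [0] read 0x3D idx=3: raw=0x40007 flags P=1 W=1 U=1 S=0
  [1] read 0x40 idx=18: raw=0x42007 flags P=1 W=1 U=1 S=0
  [2] read 0x42 idx=5: raw=0x46007 flags P=1 W=1 U=1 S=0
  ✓ 0x463BE  — 3 lookups
#1 VA=0x1C1E0449F (w,user):
  [0] read 0x3D idx=7: raw=0x4A007 flags P=1 W=1 U=1 S=0
  [1] read 0x4A idx=15: raw=0x4B007 flags P=1 W=1 U=1 S=0
  [2] read 0x4B idx=4: raw=0x4C007 flags P=1 W=1 U=1 S=0
  ✓ 0x4C49F  — 3 lookups
#2 VA=0x301014F0D (w,user):
  [0] read 0x3D idx=12: raw=0x50007 flags P=1 W=1 U=1 S=0
  [1] read 0x50 idx=8: raw=0x52007 flags P=1 W=1 U=1 S=0
  [2] read 0x52 idx=20: raw=0x56007 flags P=1 W=1 U=1 S=0
  ✓ 0x56F0D  — 3 lookups
#3 VA=0x3C201BBF2 (w,user):
  [0] read 0x3D idx=15: raw=0x59007 flags P=1 W=1 U=1 S=0
  [1] read 0x59 idx=16: raw=0x5D007 flags P=1 W=1 U=1 S=0
  [2] read 0x5D idx=27: raw=0x5F005 flags P=1 W=0 U=1 S=0
  ✗ PROTECTION_VIOLATION  [3 reads]
#4 VA=0x38180DD16 (r,user):
  [0] read 0x3D idx=14: raw=0x63007 flags P=1 W=1 U=1 S=0
  [1] read 0x63 idx=12: raw=0x66007 flags P=1 W=1 U=1 S=0
  [2] read 0x66 idx=13: raw=0x67003 flags P=1 W=1 U=0 S=0
  ✗ PROTECTION_VIOLATION  [3 reads]
#5 VA=0x141C006A3 (w,user):
  [0] read 0x3D idx=5: raw=0x6B007 flags P=1 W=1 U=1 S=0
  [1] read 0x6B idx=14: raw=0x6F087 flags P=1 W=1 U=1 S=1
  ✓ 0x6F6A3 (huge @L1)  — 2 lookups

Entries read for #5: 2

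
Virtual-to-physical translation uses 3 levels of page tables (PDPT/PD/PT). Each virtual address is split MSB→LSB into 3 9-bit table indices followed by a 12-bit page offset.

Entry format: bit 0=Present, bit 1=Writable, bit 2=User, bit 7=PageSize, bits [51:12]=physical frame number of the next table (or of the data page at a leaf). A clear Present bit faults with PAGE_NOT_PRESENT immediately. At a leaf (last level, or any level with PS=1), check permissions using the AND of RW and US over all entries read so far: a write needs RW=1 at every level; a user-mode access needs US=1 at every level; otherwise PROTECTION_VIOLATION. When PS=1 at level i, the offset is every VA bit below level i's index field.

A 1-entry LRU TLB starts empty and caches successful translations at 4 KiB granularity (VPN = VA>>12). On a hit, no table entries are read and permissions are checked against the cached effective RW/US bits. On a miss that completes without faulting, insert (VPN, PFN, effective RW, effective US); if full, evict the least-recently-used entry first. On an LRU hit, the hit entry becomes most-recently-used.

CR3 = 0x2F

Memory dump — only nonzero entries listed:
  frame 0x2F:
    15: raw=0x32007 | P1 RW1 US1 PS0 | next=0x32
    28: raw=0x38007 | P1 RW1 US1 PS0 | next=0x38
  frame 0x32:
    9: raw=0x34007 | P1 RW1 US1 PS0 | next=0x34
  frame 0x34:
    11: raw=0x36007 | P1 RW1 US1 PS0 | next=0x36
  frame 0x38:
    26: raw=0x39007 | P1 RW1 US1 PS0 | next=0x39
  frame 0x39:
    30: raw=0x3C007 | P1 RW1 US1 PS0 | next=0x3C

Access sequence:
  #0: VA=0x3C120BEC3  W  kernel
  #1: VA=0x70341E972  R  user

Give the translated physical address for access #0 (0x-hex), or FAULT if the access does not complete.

Per-access translation:
#0 VA=0x3C120BEC3 (w,kernel):
  L0: frame=0x2F idx=15 entry=0x32007 [P=1 RW=1 US=1 PS=0]
  L1: frame=0x32 idx=9 entry=0x34007 [P=1 RW=1 US=1 PS=0]
  L2: frame=0x34 idx=11 entry=0x36007 [P=1 RW=1 US=1 PS=0]
  → PA=0x36EC3  (3 entries read)
#1 VA=0x70341E972 (r,user):
  L0: frame=0x2F idx=28 entry=0x38007 [P=1 RW=1 US=1 PS=0]
  L1: frame=0x38 idx=26 entry=0x39007 [P=1 RW=1 US=1 PS=0]
  L2: frame=0x39 idx=30 entry=0x3C007 [P=1 RW=1 US=1 PS=0]
  → PA=0x3C972  (3 entries read)

Access #0 PA: 0x36EC3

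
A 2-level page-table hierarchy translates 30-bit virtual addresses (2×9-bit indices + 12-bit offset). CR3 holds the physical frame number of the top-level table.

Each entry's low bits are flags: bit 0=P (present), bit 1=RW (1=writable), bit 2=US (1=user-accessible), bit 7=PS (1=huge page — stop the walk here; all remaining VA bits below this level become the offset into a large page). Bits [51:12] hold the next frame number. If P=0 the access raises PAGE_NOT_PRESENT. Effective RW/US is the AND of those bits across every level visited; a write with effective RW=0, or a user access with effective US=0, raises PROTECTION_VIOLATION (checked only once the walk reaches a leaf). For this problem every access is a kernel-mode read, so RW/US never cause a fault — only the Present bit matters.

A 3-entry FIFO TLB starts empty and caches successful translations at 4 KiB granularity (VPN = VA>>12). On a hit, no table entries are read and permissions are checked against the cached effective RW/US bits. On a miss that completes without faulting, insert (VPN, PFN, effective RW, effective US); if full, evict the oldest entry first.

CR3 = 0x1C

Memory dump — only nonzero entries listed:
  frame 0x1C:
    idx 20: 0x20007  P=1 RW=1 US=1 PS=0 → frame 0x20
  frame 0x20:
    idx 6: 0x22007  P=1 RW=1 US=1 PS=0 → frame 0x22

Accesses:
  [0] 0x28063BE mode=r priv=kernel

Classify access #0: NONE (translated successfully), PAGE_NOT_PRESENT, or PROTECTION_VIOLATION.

Per-access translation:
#0 VA=0x28063BE (r,kernel):
  L0: frame=0x1C idx=20 entry=0x20007 [P=1 RW=1 US=1 PS=0]
  L1: frame=0x20 idx=6 entry=0x22007 [P=1 RW=1 US=1 PS=0]
  ⇒ phys 0x223BE  [2 reads]

Access #0 fault: NONE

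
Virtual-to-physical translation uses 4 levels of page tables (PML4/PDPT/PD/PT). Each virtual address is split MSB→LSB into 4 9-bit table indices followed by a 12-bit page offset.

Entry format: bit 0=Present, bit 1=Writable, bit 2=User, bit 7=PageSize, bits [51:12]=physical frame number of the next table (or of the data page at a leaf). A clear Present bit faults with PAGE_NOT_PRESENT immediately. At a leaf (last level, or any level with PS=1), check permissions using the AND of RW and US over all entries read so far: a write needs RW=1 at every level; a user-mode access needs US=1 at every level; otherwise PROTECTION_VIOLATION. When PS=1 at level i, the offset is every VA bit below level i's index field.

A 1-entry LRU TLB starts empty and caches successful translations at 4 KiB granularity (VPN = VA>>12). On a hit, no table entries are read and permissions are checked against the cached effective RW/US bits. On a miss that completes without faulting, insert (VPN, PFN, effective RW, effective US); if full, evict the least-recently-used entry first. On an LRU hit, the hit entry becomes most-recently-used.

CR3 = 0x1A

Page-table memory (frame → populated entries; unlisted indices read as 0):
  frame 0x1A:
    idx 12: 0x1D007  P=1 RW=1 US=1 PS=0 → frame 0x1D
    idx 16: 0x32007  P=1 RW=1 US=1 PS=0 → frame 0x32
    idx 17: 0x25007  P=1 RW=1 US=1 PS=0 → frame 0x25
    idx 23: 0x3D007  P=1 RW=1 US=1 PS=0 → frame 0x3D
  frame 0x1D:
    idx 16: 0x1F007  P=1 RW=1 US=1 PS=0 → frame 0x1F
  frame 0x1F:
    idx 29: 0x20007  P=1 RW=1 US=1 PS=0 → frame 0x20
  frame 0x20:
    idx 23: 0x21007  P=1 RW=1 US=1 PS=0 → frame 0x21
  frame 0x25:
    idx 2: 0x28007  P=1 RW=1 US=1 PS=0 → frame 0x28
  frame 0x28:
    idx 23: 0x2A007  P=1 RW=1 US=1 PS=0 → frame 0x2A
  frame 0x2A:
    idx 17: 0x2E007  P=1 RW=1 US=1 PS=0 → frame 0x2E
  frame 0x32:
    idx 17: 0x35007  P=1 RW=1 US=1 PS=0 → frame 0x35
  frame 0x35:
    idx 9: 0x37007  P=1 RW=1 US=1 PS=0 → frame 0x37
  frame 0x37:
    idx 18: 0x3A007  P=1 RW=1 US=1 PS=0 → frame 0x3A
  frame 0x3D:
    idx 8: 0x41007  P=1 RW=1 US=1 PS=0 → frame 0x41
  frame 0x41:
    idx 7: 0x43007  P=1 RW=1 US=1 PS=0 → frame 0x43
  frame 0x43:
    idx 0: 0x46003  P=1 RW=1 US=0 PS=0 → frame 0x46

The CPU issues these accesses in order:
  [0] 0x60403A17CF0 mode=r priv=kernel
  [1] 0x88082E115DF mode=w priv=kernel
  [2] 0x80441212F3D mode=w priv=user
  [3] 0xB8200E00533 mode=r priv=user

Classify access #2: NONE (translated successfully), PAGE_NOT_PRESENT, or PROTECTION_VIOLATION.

Trace:
#0 VA=0x60403A17CF0 (r,kernel):
  lvl0: tbl 0x1A, slot 12 ⇒ 0x1D007 (P1/RW1/US1/PS0)
  lvl1: tbl 0x1D, slot 16 ⇒ 0x1F007 (P1/RW1/US1/PS0)
  lvl2: tbl 0x1F, slot 29 ⇒ 0x20007 (P1/RW1/US1/PS0)
  lvl3: tbl 0x20, slot 23 ⇒ 0x21007 (P1/RW1/US1/PS0)
  ✓ 0x21CF0  — 4 lookups
#1 VA=0x88082E115DF (w,kernel):
  lvl0: tbl 0x1A, slot 17 ⇒ 0x25007 (P1/RW1/US1/PS0)
  lvl1: tbl 0x25, slot 2 ⇒ 0x28007 (P1/RW1/US1/PS0)
  lvl2: tbl 0x28, slot 23 ⇒ 0x2A007 (P1/RW1/US1/PS0)
  lvl3: tbl 0x2A, slot 17 ⇒ 0x2E007 (P1/RW1/US1/PS0)
  ✓ 0x2E5DF  — 4 lookups
#2 VA=0x80441212F3D (w,user):
  lvl0: tbl 0x1A, slot 16 ⇒ 0x32007 (P1/RW1/US1/PS0)
  lvl1: tbl 0x32, slot 17 ⇒ 0x35007 (P1/RW1/US1/PS0)
  lvl2: tbl 0x35, slot 9 ⇒ 0x37007 (P1/RW1/US1/PS0)
  lvl3: tbl 0x37, slot 18 ⇒ 0x3A007 (P1/RW1/US1/PS0)
  ✓ 0x3AF3D  — 4 lookups
#3 VA=0xB8200E00533 (r,user):
  lvl0: tbl 0x1A, slot 23 ⇒ 0x3D007 (P1/RW1/US1/PS0)
  lvl1: tbl 0x3D, slot 8 ⇒ 0x41007 (P1/RW1/US1/PS0)
  lvl2: tbl 0x41, slot 7 ⇒ 0x43007 (P1/RW1/US1/PS0)
  lvl3: tbl 0x43, slot 0 ⇒ 0x46003 (P1/RW1/US0/PS0)
  → PROTECTION_VIOLATION  (4 entries read)

Access #2 fault: NONE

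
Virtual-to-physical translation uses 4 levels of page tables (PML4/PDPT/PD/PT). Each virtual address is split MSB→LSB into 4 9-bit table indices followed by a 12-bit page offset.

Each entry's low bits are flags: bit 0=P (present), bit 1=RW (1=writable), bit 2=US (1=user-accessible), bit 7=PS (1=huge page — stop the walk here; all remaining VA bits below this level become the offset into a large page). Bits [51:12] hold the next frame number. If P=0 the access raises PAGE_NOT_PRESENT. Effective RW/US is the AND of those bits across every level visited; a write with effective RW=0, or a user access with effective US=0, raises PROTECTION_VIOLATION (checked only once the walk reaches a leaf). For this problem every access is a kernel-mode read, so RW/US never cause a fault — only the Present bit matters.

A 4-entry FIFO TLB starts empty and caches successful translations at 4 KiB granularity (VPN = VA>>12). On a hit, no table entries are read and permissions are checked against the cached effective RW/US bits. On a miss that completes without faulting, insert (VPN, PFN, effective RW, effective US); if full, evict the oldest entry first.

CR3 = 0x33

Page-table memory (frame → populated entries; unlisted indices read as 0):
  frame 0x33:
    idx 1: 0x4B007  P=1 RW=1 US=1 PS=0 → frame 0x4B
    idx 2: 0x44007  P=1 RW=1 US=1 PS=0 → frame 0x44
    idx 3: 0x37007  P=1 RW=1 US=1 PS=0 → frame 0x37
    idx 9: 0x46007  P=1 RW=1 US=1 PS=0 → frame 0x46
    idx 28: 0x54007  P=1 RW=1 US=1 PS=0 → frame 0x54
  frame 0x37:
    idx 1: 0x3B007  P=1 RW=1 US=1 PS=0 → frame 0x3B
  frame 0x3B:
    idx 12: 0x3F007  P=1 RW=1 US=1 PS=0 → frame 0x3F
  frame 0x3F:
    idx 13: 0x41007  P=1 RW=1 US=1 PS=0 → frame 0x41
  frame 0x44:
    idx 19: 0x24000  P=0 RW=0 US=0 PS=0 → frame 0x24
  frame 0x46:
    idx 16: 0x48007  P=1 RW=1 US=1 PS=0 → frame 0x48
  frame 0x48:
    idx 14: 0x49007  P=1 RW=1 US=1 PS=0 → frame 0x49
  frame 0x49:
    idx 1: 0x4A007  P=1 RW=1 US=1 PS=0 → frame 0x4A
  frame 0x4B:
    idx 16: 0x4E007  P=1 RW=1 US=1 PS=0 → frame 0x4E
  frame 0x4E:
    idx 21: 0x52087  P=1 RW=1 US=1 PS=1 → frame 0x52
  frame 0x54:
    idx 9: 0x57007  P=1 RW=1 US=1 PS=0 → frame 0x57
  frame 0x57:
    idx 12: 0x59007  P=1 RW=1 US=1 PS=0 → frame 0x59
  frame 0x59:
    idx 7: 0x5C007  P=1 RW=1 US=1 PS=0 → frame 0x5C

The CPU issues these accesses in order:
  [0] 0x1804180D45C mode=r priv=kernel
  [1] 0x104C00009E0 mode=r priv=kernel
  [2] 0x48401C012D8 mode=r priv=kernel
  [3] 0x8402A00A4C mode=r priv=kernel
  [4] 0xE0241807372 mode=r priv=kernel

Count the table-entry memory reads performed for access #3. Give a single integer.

Trace:
#0 VA=0x1804180D45C (r,kernel):
  lvl0: tbl 0x33, slot 3 ⇒ 0x37007 (P1/RW1/US1/PS0)
  lvl1: tbl 0x37, slot 1 ⇒ 0x3B007 (P1/RW1/US1/PS0)
  lvl2: tbl 0x3B, slot 12 ⇒ 0x3F007 (P1/RW1/US1/PS0)
  lvl3: tbl 0x3F, slot 13 ⇒ 0x41007 (P1/RW1/US1/PS0)
  ⇒ phys 0x4145C  [4 reads]
#1 VA=0x104C00009E0 (r,kernel):
  lvl0: tbl 0x33, slot 2 ⇒ 0x44007 (P1/RW1/US1/PS0)
  lvl1: tbl 0x44, slot 19 ⇒ 0x24000 (P0/RW0/US0/PS0)
  ✗ PAGE_NOT_PRESENT  [2 reads]
#2 VA=0x48401C012D8 (r,kernel):
  lvl0: tbl 0x33, slot 9 ⇒ 0x46007 (P1/RW1/US1/PS0)
  lvl1: tbl 0x46, slot 16 ⇒ 0x48007 (P1/RW1/US1/PS0)
  lvl2: tbl 0x48, slot 14 ⇒ 0x49007 (P1/RW1/US1/PS0)
  lvl3: tbl 0x49, slot 1 ⇒ 0x4A007 (P1/RW1/US1/PS0)
  ⇒ phys 0x4A2D8  [4 reads]
#3 VA=0x8402A00A4C (r,kernel):
  lvl0: tbl 0x33, slot 1 ⇒ 0x4B007 (P1/RW1/US1/PS0)
  lvl1: tbl 0x4B, slot 16 ⇒ 0x4E007 (P1/RW1/US1/PS0)
  lvl2: tbl 0x4E, slot 21 ⇒ 0x52087 (P1/RW1/US1/PS1)
  ⇒ phys 0x52A4C (huge @L2)  [3 reads]
#4 VA=0xE0241807372 (r,kernel):
  lvl0: tbl 0x33, slot 28 ⇒ 0x54007 (P1/RW1/US1/PS0)
  lvl1: tbl 0x54, slot 9 ⇒ 0x57007 (P1/RW1/US1/PS0)
  lvl2: tbl 0x57, slot 12 ⇒ 0x59007 (P1/RW1/US1/PS0)
  lvl3: tbl 0x59, slot 7 ⇒ 0x5C007 (P1/RW1/US1/PS0)
  ⇒ phys 0x5C372  [4 reads]

Entries read for #3: 3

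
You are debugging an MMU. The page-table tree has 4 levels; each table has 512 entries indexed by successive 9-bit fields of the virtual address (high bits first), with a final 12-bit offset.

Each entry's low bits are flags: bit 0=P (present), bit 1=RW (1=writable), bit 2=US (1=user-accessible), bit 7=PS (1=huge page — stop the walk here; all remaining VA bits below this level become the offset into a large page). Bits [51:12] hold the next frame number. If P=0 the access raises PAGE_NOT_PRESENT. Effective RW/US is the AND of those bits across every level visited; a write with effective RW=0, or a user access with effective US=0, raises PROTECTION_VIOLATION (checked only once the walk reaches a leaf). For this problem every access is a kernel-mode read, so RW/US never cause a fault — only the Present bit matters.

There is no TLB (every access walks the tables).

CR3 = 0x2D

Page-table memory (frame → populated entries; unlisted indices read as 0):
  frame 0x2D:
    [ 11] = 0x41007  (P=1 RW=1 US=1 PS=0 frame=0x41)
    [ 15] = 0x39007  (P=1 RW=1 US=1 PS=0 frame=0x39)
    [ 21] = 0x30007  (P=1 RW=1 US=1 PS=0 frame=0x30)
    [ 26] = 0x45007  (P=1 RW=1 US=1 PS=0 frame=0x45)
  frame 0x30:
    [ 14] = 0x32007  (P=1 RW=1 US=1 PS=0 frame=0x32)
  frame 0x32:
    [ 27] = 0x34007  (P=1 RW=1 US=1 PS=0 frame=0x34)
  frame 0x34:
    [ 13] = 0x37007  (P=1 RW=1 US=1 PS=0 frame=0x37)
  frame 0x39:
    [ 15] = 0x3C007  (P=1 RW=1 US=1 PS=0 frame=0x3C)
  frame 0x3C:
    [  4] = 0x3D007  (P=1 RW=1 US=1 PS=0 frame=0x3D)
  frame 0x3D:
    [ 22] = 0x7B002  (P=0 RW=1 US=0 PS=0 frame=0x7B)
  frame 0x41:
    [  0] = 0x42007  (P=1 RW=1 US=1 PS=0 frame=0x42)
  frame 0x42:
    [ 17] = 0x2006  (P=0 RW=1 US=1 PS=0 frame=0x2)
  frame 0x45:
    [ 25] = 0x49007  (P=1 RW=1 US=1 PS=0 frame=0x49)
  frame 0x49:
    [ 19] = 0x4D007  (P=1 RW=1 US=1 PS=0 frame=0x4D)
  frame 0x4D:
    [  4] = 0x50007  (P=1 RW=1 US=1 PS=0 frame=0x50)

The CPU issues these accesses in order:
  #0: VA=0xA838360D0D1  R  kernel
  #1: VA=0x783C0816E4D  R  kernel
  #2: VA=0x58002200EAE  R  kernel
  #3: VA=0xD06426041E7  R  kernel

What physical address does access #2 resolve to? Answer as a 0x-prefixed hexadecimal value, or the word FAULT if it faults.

Walk each access:
#0 VA=0xA838360D0D1 (r,kernel):
  L0: frame=0x2D idx=21 entry=0x30007 [P=1 RW=1 US=1 PS=0]
  L1: frame=0x30 idx=14 entry=0x32007 [P=1 RW=1 US=1 PS=0]
  L2: frame=0x32 idx=27 entry=0x34007 [P=1 RW=1 US=1 PS=0]
  L3: frame=0x34 idx=13 entry=0x37007 [P=1 RW=1 US=1 PS=0]
  → PA=0x370D1  (4 entries read)
#1 VA=0x783C0816E4D (r,kernel):
  L0: frame=0x2D idx=15 entry=0x39007 [P=1 RW=1 US=1 PS=0]
  L1: frame=0x39 idx=15 entry=0x3C007 [P=1 RW=1 US=1 PS=0]
  L2: frame=0x3C idx=4 entry=0x3D007 [P=1 RW=1 US=1 PS=0]
  L3: frame=0x3D idx=22 entry=0x7B002 [P=0 RW=1 US=0 PS=0]
  → PAGE_NOT_PRESENT  (4 entries read)
#2 VA=0x58002200EAE (r,kernel):
  L0: frame=0x2D idx=11 entry=0x41007 [P=1 RW=1 US=1 PS=0]
  L1: frame=0x41 idx=0 entry=0x42007 [P=1 RW=1 US=1 PS=0]
  L2: frame=0x42 idx=17 entry=0x2006 [P=0 RW=1 US=1 PS=0]
  → PAGE_NOT_PRESENT  (3 entries read)
#3 VA=0xD06426041E7 (r,kernel):
  L0: frame=0x2D idx=26 entry=0x45007 [P=1 RW=1 US=1 PS=0]
  L1: frame=0x45 idx=25 entry=0x49007 [P=1 RW=1 US=1 PS=0]
  L2: frame=0x49 idx=19 entry=0x4D007 [P=1 RW=1 US=1 PS=0]
  L3: frame=0x4D idx=4 entry=0x50007 [P=1 RW=1 US=1 PS=0]
  → PA=0x501E7  (4 entries read)

Access #2 PA: FAULT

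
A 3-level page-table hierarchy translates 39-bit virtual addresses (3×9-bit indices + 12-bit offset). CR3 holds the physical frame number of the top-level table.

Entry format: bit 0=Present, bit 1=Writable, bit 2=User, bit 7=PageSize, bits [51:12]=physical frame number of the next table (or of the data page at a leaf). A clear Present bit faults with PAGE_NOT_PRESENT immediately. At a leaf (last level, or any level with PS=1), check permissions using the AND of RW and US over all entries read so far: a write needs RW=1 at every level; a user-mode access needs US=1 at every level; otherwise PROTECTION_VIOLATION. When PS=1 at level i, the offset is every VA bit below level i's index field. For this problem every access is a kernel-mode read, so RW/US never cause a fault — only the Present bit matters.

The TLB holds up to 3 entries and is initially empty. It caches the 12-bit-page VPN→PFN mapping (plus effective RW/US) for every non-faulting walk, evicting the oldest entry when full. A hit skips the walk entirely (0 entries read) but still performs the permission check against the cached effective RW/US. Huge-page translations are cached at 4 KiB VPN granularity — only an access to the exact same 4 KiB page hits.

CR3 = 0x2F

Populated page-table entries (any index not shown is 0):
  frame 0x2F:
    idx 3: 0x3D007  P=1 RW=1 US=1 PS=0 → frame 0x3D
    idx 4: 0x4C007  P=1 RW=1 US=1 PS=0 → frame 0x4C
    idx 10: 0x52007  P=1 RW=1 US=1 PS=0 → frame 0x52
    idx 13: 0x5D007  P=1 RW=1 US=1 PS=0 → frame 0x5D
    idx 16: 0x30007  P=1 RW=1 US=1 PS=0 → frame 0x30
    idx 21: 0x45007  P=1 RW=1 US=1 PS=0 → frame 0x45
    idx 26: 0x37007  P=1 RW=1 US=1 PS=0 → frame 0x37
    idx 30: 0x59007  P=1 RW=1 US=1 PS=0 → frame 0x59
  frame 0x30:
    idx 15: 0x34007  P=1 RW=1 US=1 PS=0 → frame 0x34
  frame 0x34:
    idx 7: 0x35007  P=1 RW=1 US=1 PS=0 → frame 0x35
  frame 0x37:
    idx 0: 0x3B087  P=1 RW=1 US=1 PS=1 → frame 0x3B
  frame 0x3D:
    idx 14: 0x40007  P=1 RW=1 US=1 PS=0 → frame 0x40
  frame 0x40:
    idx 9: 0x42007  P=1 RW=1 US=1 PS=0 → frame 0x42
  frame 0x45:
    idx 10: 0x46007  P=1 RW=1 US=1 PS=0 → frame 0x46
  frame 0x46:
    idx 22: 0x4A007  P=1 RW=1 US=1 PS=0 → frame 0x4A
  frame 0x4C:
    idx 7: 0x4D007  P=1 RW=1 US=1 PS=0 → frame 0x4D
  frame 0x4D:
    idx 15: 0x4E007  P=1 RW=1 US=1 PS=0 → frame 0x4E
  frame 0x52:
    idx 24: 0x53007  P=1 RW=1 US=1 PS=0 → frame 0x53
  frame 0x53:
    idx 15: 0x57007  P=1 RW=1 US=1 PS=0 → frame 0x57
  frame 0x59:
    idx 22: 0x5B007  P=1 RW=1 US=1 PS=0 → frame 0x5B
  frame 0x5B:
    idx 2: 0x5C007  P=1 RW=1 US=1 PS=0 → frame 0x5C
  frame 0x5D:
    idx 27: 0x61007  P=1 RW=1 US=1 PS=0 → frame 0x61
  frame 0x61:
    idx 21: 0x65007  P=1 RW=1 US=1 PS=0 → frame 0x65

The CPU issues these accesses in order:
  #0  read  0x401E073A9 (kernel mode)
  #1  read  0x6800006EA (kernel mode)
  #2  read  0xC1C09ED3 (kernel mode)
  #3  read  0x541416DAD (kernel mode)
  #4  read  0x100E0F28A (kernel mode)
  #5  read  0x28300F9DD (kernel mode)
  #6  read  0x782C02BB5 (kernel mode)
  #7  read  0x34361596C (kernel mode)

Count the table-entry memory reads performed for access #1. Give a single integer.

Walk each access:
#0 VA=0x401E073A9 (r,kernel):
  [0] read 0x2F idx=16: raw=0x30007 flags P=1 W=1 U=1 S=0
  [1] read 0x30 idx=15: raw=0x34007 flags P=1 W=1 U=1 S=0
  [2] read 0x34 idx=7: raw=0x35007 flags P=1 W=1 U=1 S=0
  ✓ 0x353A9  — 3 lookups
#1 VA=0x6800006EA (r,kernel):
  [0] read 0x2F idx=26: raw=0x37007 flags P=1 W=1 U=1 S=0
  [1] read 0x37 idx=0: raw=0x3B087 flags P=1 W=1 U=1 S=1
  ✓ 0x3B6EA (huge @L1)  — 2 lookups
#2 VA=0xC1C09ED3 (r,kernel):
  [0] read 0x2F idx=3: raw=0x3D007 flags P=1 W=1 U=1 S=0
  [1] read 0x3D idx=14: raw=0x40007 flags P=1 W=1 U=1 S=0
  [2] read 0x40 idx=9: raw=0x42007 flags P=1 W=1 U=1 S=0
  ✓ 0x42ED3  — 3 lookups
#3 VA=0x541416DAD (r,kernel):
  [0] read 0x2F idx=21: raw=0x45007 flags P=1 W=1 U=1 S=0
  [1] read 0x45 idx=10: raw=0x46007 flags P=1 W=1 U=1 S=0
  [2] read 0x46 idx=22: raw=0x4A007 flags P=1 W=1 U=1 S=0
  ✓ 0x4ADAD  — 3 lookups
#4 VA=0x100E0F28A (r,kernel):
  [0] read 0x2F idx=4: raw=0x4C007 flags P=1 W=1 U=1 S=0
  [1] read 0x4C idx=7: raw=0x4D007 flags P=1 W=1 U=1 S=0
  [2] read 0x4D idx=15: raw=0x4E007 flags P=1 W=1 U=1 S=0
  ✓ 0x4E28A  — 3 lookups
#5 VA=0x28300F9DD (r,kernel):
  [0] read 0x2F idx=10: raw=0x52007 flags P=1 W=1 U=1 S=0
  [1] read 0x52 idx=24: raw=0x53007 flags P=1 W=1 U=1 S=0
  [2] read 0x53 idx=15: raw=0x57007 flags P=1 W=1 U=1 S=0
  ✓ 0x579DD  — 3 lookups
#6 VA=0x782C02BB5 (r,kernel):
  [0] read 0x2F idx=30: raw=0x59007 flags P=1 W=1 U=1 S=0
  [1] read 0x59 idx=22: raw=0x5B007 flags P=1 W=1 U=1 S=0
  [2] read 0x5B idx=2: raw=0x5C007 flags P=1 W=1 U=1 S=0
  ✓ 0x5CBB5  — 3 lookups
#7 VA=0x34361596C (r,kernel):
  [0] read 0x2F idx=13: raw=0x5D007 flags P=1 W=1 U=1 S=0
  [1] read 0x5D idx=27: raw=0x61007 flags P=1 W=1 U=1 S=0
  [2] read 0x61 idx=21: raw=0x65007 flags P=1 W=1 U=1 S=0
  ✓ 0x6596C  — 3 lookups

Entries read for #1: 2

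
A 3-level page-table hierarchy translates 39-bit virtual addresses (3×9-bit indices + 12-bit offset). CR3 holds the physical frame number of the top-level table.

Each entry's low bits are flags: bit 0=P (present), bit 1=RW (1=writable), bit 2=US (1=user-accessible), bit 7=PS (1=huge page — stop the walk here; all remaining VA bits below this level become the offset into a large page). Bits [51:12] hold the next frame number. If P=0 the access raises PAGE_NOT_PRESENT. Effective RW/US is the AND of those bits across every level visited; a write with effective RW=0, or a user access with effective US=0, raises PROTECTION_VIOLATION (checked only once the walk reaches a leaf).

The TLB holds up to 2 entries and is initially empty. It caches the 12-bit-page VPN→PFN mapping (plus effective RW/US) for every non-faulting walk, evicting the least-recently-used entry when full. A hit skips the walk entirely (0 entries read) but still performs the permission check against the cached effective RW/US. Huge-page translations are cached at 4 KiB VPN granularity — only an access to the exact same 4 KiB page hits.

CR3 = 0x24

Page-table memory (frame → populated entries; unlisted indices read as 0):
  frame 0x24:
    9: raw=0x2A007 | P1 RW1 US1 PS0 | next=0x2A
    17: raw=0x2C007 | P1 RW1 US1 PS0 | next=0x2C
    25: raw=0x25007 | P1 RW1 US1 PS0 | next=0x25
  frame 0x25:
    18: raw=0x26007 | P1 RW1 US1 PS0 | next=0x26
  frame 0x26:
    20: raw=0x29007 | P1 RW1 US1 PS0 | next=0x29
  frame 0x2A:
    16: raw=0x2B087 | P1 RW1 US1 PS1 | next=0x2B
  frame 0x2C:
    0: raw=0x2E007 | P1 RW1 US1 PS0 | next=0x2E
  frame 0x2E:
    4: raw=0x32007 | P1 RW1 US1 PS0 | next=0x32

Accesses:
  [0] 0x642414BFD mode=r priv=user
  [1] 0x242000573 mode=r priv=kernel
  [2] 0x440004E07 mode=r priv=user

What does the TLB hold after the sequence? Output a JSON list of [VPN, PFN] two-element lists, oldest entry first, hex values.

Walk each access:
#0 VA=0x642414BFD (r,user):
  lvl0: tbl 0x24, slot 25 ⇒ 0x25007 (P1/RW1/US1/PS0)
  lvl1: tbl 0x25, slot 18 ⇒ 0x26007 (P1/RW1/US1/PS0)
  lvl2: tbl 0x26, slot 20 ⇒ 0x29007 (P1/RW1/US1/PS0)
  → PA=0x29BFD  (3 entries read)
#1 VA=0x242000573 (r,kernel):
  lvl0: tbl 0x24, slot 9 ⇒ 0x2A007 (P1/RW1/US1/PS0)
  lvl1: tbl 0x2A, slot 16 ⇒ 0x2B087 (P1/RW1/US1/PS1)
  → PA=0x2B573 (huge @L1)  (2 entries read)
#2 VA=0x440004E07 (r,user):
  lvl0: tbl 0x24, slot 17 ⇒ 0x2C007 (P1/RW1/US1/PS0)
  lvl1: tbl 0x2C, slot 0 ⇒ 0x2E007 (P1/RW1/US1/PS0)
  lvl2: tbl 0x2E, slot 4 ⇒ 0x32007 (P1/RW1/US1/PS0)
  → PA=0x32E07  (3 entries read)

TLB: [["0x242000", "0x2B"], ["0x440004", "0x32"]]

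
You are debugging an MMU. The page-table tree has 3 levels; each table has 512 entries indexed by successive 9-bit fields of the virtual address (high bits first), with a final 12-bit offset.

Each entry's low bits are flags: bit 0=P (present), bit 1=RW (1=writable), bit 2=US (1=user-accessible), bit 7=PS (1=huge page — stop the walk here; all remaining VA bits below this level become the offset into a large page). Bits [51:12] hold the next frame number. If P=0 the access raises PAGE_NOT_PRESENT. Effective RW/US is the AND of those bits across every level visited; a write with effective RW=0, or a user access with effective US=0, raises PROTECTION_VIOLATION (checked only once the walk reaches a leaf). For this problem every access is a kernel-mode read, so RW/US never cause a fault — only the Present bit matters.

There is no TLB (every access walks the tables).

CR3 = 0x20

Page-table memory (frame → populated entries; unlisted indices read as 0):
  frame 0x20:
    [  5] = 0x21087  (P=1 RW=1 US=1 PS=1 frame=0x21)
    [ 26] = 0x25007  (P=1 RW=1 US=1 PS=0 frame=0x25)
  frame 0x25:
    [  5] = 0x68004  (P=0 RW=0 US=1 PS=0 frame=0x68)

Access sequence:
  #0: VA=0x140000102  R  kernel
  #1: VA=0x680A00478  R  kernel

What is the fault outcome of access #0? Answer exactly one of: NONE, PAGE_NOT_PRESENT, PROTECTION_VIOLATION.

Per-access translation:
#0 VA=0x140000102 (r,kernel):
  L0: frame=0x20 idx=5 entry=0x21087 [P=1 RW=1 US=1 PS=1]
  ⇒ phys 0x21102 (huge @L0)  [1 reads]
#1 VA=0x680A00478 (r,kernel):
  L0: frame=0x20 idx=26 entry=0x25007 [P=1 RW=1 US=1 PS=0]
  L1: frame=0x25 idx=5 entry=0x68004 [P=0 RW=0 US=1 PS=0]
  ⇒ fault: PAGE_NOT_PRESENT  — 2 lookups

Access #0 fault: NONE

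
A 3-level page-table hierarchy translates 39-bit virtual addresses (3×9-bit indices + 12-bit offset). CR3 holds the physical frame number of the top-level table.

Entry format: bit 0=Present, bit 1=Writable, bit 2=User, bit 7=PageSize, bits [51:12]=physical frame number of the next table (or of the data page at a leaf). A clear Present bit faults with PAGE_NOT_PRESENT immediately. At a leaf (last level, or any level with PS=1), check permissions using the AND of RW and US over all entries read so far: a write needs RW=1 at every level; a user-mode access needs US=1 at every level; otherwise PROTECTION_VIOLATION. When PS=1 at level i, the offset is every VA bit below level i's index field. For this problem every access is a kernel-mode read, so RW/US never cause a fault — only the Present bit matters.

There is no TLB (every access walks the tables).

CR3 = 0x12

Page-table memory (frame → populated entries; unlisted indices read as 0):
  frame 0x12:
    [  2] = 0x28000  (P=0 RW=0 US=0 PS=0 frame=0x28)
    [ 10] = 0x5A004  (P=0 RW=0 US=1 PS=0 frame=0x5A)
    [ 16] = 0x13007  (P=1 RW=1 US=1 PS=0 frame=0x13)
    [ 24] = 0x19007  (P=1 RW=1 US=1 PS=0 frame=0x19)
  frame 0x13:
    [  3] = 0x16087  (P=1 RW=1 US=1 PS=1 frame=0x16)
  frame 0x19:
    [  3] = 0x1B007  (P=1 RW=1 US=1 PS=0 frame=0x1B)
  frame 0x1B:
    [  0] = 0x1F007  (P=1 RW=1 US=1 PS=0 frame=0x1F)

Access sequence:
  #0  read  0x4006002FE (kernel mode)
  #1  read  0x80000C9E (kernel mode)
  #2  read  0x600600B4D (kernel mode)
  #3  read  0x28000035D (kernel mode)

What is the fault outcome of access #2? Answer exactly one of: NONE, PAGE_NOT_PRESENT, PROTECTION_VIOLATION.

Trace:
#0 VA=0x4006002FE (r,kernel):
  L0 @0x12[16] → 0x13007  P=1,RW=1,US=1,PS=0
  L1 @0x13[3] → 0x16087  P=1,RW=1,US=1,PS=1
  → PA=0x162FE (huge @L1)  (2 entries read)
#1 VA=0x80000C9E (r,kernel):
  L0 @0x12[2] → 0x28000  P=0,RW=0,US=0,PS=0
  → PAGE_NOT_PRESENT  (1 entries read)
#2 VA=0x600600B4D (r,kernel):
  L0 @0x12[24] → 0x19007  P=1,RW=1,US=1,PS=0
  L1 @0x19[3] → 0x1B007  P=1,RW=1,US=1,PS=0
  L2 @0x1B[0] → 0x1F007  P=1,RW=1,US=1,PS=0
  → PA=0x1FB4D  (3 entries read)
#3 VA=0x28000035D (r,kernel):
  L0 @0x12[10] → 0x5A004  P=0,RW=0,US=1,PS=0
  → PAGE_NOT_PRESENT  (1 entries read)

Access #2 fault: NONE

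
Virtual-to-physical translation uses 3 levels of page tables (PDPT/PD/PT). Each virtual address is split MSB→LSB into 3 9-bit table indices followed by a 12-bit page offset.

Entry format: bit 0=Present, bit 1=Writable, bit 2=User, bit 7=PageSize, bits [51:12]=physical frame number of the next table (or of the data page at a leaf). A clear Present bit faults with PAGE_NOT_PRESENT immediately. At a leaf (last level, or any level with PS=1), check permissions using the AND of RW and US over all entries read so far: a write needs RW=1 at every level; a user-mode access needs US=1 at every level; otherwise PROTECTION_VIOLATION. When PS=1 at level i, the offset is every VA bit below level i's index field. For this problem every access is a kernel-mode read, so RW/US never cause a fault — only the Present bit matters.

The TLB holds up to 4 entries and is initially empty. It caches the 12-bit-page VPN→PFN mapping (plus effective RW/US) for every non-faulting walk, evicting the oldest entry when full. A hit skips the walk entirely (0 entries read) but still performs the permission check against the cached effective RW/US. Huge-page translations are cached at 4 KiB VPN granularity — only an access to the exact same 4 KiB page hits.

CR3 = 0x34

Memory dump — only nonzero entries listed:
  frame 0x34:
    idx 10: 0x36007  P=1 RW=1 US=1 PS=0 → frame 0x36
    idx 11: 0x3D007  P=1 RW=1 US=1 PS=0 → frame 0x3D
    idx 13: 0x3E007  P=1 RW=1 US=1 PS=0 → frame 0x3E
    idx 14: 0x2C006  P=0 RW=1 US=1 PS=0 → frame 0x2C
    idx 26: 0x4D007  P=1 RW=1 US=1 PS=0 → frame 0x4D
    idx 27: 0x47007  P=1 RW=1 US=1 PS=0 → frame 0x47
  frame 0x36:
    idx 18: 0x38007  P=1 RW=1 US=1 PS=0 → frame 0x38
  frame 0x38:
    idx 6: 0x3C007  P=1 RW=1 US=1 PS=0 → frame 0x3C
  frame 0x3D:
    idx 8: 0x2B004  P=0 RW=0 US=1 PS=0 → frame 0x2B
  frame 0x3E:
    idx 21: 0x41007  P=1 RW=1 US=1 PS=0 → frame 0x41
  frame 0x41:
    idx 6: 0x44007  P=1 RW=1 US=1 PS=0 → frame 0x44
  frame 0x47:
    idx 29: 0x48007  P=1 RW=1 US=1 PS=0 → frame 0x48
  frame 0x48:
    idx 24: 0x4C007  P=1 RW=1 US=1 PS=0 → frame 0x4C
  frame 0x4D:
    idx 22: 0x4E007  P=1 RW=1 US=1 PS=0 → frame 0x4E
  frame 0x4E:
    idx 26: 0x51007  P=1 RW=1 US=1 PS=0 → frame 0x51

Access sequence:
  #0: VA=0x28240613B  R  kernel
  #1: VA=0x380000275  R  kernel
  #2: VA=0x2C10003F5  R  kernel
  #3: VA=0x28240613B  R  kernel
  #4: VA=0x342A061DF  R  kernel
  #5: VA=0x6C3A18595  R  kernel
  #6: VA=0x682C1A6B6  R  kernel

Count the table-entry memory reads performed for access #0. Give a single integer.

Per-access translation:
#0 VA=0x28240613B (r,kernel):
  lvl0: tbl 0x34, slot 10 ⇒ 0x36007 (P1/RW1/US1/PS0)
  lvl1: tbl 0x36, slot 18 ⇒ 0x38007 (P1/RW1/US1/PS0)
  lvl2: tbl 0x38, slot 6 ⇒ 0x3C007 (P1/RW1/US1/PS0)
  ⇒ phys 0x3C13B  [3 reads]
#1 VA=0x380000275 (r,kernel):
  lvl0: tbl 0x34, slot 14 ⇒ 0x2C006 (P0/RW1/US1/PS0)
  ⇒ fault: PAGE_NOT_PRESENT  — 1 lookups
#2 VA=0x2C10003F5 (r,kernel):
  lvl0: tbl 0x34, slot 11 ⇒ 0x3D007 (P1/RW1/US1/PS0)
  lvl1: tbl 0x3D, slot 8 ⇒ 0x2B004 (P0/RW0/US1/PS0)
  ⇒ fault: PAGE_NOT_PRESENT  — 2 lookups
#3 VA=0x28240613B (r,kernel):
  TLB hit vpn=0x282406 → PA=0x3C13B
#4 VA=0x342A061DF (r,kernel):
  lvl0: tbl 0x34, slot 13 ⇒ 0x3E007 (P1/RW1/US1/PS0)
  lvl1: tbl 0x3E, slot 21 ⇒ 0x41007 (P1/RW1/US1/PS0)
  lvl2: tbl 0x41, slot 6 ⇒ 0x44007 (P1/RW1/US1/PS0)
  ⇒ phys 0x441DF  [3 reads]
#5 VA=0x6C3A18595 (r,kernel):
  lvl0: tbl 0x34, slot 27 ⇒ 0x47007 (P1/RW1/US1/PS0)
  lvl1: tbl 0x47, slot 29 ⇒ 0x48007 (P1/RW1/US1/PS0)
  lvl2: tbl 0x48, slot 24 ⇒ 0x4C007 (P1/RW1/US1/PS0)
  ⇒ phys 0x4C595  [3 reads]
#6 VA=0x682C1A6B6 (r,kernel):
  lvl0: tbl 0x34, slot 26 ⇒ 0x4D007 (P1/RW1/US1/PS0)
  lvl1: tbl 0x4D, slot 22 ⇒ 0x4E007 (P1/RW1/US1/PS0)
  lvl2: tbl 0x4E, slot 26 ⇒ 0x51007 (P1/RW1/US1/PS0)
  ⇒ phys 0x516B6  [3 reads]

Entries read for #0: 3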